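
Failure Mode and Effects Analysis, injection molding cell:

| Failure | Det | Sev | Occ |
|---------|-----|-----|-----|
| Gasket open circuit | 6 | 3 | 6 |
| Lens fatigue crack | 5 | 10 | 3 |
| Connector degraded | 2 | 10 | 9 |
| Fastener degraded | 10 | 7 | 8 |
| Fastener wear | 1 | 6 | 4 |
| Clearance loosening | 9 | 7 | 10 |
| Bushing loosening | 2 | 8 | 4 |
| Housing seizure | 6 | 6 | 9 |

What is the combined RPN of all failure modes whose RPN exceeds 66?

1952

RPN = Severity × Occurrence × Detection:
  Gasket open circuit: 3 × 6 × 6 = 108
  Lens fatigue crack: 10 × 3 × 5 = 150
  Connector degraded: 10 × 9 × 2 = 180
  Fastener degraded: 7 × 8 × 10 = 560
  Fastener wear: 6 × 4 × 1 = 24
  Clearance loosening: 7 × 10 × 9 = 630
  Bushing loosening: 8 × 4 × 2 = 64
  Housing seizure: 6 × 9 × 6 = 324
RPN > 66: Gasket open circuit (108), Lens fatigue crack (150), Connector degraded (180), Fastener degraded (560), Clearance loosening (630), Housing seizure (324).
Sum: 108 + 150 + 180 + 560 + 630 + 324 = 1952.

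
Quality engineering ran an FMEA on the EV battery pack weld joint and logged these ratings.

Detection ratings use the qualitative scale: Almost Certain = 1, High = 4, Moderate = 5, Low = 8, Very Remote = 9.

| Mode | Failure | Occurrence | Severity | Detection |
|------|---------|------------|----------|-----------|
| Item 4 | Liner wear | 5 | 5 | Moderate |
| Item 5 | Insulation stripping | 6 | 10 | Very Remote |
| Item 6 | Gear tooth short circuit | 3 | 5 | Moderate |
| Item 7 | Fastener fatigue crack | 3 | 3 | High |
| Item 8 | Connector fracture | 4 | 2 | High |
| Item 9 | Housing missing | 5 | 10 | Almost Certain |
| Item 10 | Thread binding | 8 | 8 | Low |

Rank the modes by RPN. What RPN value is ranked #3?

125

RPN = Severity × Occurrence × Detection:
  Item 4: 5 × 5 × 5 = 125
  Item 5: 10 × 6 × 9 = 540
  Item 6: 5 × 3 × 5 = 75
  Item 7: 3 × 3 × 4 = 36
  Item 8: 2 × 4 × 4 = 32
  Item 9: 10 × 5 × 1 = 50
  Item 10: 8 × 8 × 8 = 512
Sorted descending: 540, 512, 125, 75, 50, 36, 32.
The third-highest RPN is 125 (Item 4).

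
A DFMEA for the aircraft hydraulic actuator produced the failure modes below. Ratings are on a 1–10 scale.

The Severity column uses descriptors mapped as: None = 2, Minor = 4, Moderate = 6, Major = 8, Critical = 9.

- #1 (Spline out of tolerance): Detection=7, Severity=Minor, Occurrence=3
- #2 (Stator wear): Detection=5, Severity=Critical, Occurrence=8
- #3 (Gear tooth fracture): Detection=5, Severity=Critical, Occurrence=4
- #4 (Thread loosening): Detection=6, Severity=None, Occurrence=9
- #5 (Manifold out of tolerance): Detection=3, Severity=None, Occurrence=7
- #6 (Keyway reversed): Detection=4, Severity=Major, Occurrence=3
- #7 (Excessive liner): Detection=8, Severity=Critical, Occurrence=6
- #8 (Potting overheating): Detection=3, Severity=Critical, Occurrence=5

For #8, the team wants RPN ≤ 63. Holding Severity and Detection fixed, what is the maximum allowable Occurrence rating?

#8: S=9, O=5, D=3 → current RPN = 135.
Fixed product = 27. Need 27 × O ≤ 63, so O ≤ 63/27 = 2.33.
Maximum integer Occurrence rating = 2 (gives RPN 54; O=3 would give 81 > 63).

2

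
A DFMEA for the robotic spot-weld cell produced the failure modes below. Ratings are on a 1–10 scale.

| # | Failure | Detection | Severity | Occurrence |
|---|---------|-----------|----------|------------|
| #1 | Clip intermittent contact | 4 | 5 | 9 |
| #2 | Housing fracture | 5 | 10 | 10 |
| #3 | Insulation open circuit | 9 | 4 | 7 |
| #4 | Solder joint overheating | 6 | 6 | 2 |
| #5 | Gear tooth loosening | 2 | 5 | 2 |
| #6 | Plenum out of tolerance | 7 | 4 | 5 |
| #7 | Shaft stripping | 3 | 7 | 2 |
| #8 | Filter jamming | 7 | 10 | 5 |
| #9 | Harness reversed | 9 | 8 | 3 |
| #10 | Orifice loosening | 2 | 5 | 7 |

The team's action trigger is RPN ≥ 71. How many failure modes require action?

7

RPN = Severity × Occurrence × Detection:
  #1: 5 × 9 × 4 = 180
  #2: 10 × 10 × 5 = 500
  #3: 4 × 7 × 9 = 252
  #4: 6 × 2 × 6 = 72
  #5: 5 × 2 × 2 = 20
  #6: 4 × 5 × 7 = 140
  #7: 7 × 2 × 3 = 42
  #8: 10 × 5 × 7 = 350
  #9: 8 × 3 × 9 = 216
  #10: 5 × 7 × 2 = 70
Modes with RPN ≥ 71: #1 (180), #2 (500), #3 (252), #4 (72), #6 (140), #8 (350), #9 (216) → 7.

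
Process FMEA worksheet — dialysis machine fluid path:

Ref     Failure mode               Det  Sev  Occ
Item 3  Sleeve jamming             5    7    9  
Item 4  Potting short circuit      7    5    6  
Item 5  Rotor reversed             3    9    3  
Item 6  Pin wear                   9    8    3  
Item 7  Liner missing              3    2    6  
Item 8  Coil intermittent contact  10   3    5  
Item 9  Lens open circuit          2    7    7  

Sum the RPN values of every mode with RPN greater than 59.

RPN = Severity × Occurrence × Detection:
  Item 3: 7 × 9 × 5 = 315
  Item 4: 5 × 6 × 7 = 210
  Item 5: 9 × 3 × 3 = 81
  Item 6: 8 × 3 × 9 = 216
  Item 7: 2 × 6 × 3 = 36
  Item 8: 3 × 5 × 10 = 150
  Item 9: 7 × 7 × 2 = 98
RPN > 59: Item 3 (315), Item 4 (210), Item 5 (81), Item 6 (216), Item 8 (150), Item 9 (98).
Sum: 315 + 210 + 81 + 216 + 150 + 98 = 1070.

1070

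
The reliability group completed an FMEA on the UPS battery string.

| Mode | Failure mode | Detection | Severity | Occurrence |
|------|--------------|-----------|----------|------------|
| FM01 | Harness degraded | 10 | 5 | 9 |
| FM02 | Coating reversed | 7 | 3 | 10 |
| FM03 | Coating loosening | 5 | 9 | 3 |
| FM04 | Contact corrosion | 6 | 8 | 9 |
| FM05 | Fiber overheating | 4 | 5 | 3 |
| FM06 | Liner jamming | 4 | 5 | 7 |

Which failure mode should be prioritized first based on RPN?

FM01

RPN = Severity × Occurrence × Detection:
  FM01: 5 × 9 × 10 = 450
  FM02: 3 × 10 × 7 = 210
  FM03: 9 × 3 × 5 = 135
  FM04: 8 × 9 × 6 = 432
  FM05: 5 × 3 × 4 = 60
  FM06: 5 × 7 × 4 = 140
Highest RPN is 450 → FM01.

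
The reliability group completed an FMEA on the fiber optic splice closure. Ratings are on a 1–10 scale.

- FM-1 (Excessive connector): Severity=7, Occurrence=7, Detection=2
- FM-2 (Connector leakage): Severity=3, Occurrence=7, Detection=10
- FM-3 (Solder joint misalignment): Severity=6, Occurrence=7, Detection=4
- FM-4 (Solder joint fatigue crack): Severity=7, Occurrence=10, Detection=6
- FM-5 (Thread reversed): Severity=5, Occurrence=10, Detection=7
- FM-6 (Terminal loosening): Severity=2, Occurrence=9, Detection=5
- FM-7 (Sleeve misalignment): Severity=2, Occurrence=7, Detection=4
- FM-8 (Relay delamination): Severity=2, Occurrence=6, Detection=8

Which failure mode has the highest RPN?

FM-4

RPN = Severity × Occurrence × Detection:
  FM-1: 7 × 7 × 2 = 98
  FM-2: 3 × 7 × 10 = 210
  FM-3: 6 × 7 × 4 = 168
  FM-4: 7 × 10 × 6 = 420
  FM-5: 5 × 10 × 7 = 350
  FM-6: 2 × 9 × 5 = 90
  FM-7: 2 × 7 × 4 = 56
  FM-8: 2 × 6 × 8 = 96
Highest RPN is 420 → FM-4.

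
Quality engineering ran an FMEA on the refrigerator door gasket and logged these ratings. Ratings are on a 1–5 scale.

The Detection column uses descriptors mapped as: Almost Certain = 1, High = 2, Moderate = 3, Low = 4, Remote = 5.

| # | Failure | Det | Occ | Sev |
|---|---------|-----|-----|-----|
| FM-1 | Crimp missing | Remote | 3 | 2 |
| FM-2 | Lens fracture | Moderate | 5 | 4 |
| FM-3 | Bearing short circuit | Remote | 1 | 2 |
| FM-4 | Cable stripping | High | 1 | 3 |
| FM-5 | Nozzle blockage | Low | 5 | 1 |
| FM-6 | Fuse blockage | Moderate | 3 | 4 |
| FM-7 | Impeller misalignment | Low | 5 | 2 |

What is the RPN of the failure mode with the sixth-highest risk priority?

RPN = Severity × Occurrence × Detection:
  FM-1: 2 × 3 × 5 = 30
  FM-2: 4 × 5 × 3 = 60
  FM-3: 2 × 1 × 5 = 10
  FM-4: 3 × 1 × 2 = 6
  FM-5: 1 × 5 × 4 = 20
  FM-6: 4 × 3 × 3 = 36
  FM-7: 2 × 5 × 4 = 40
Sorted descending: 60, 40, 36, 30, 20, 10, 6.
The sixth-highest RPN is 10 (FM-3).

10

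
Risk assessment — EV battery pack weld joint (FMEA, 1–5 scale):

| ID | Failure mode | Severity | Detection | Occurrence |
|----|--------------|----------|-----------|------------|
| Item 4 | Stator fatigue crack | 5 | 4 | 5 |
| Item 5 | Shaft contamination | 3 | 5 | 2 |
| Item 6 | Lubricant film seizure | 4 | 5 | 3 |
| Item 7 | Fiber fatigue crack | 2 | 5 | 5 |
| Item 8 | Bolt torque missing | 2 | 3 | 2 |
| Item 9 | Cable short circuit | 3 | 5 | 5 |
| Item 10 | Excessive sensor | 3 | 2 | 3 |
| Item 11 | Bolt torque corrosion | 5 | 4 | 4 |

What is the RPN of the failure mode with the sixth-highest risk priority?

RPN = Severity × Occurrence × Detection:
  Item 4: 5 × 5 × 4 = 100
  Item 5: 3 × 2 × 5 = 30
  Item 6: 4 × 3 × 5 = 60
  Item 7: 2 × 5 × 5 = 50
  Item 8: 2 × 2 × 3 = 12
  Item 9: 3 × 5 × 5 = 75
  Item 10: 3 × 3 × 2 = 18
  Item 11: 5 × 4 × 4 = 80
Sorted descending: 100, 80, 75, 60, 50, 30, 18, 12.
The sixth-highest RPN is 30 (Item 5).

30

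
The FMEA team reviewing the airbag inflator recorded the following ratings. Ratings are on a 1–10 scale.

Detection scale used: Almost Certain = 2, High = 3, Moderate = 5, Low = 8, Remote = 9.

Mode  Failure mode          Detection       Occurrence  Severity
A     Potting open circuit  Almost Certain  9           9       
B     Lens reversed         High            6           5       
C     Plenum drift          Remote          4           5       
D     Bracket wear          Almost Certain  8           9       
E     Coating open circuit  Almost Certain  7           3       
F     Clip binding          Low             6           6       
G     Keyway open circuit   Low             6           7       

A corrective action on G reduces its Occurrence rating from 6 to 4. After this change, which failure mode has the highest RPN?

F

RPN = Severity × Occurrence × Detection:
  A: 9 × 9 × 2 = 162
  B: 5 × 6 × 3 = 90
  C: 5 × 4 × 9 = 180
  D: 9 × 8 × 2 = 144
  E: 3 × 7 × 2 = 42
  F: 6 × 6 × 8 = 288
  G: 7 × 6 × 8 = 336
After action: G → 7 × 4 × 8 = 224.
Revised RPNs: F=288, G=224, C=180, A=162, D=144, B=90, E=42.
Highest is now F (288).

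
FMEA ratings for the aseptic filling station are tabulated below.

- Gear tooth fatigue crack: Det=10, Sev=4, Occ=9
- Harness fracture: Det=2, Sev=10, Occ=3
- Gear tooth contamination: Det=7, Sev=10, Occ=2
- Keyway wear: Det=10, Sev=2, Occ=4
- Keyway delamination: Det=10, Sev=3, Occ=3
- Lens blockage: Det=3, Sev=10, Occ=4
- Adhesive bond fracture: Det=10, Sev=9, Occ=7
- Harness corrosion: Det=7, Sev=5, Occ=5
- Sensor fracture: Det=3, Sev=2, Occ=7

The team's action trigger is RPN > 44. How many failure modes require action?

8

RPN = Severity × Occurrence × Detection:
  Gear tooth fatigue crack: 4 × 9 × 10 = 360
  Harness fracture: 10 × 3 × 2 = 60
  Gear tooth contamination: 10 × 2 × 7 = 140
  Keyway wear: 2 × 4 × 10 = 80
  Keyway delamination: 3 × 3 × 10 = 90
  Lens blockage: 10 × 4 × 3 = 120
  Adhesive bond fracture: 9 × 7 × 10 = 630
  Harness corrosion: 5 × 5 × 7 = 175
  Sensor fracture: 2 × 7 × 3 = 42
Modes with RPN > 44: Gear tooth fatigue crack (360), Harness fracture (60), Gear tooth contamination (140), Keyway wear (80), Keyway delamination (90), Lens blockage (120), Adhesive bond fracture (630), Harness corrosion (175) → 8.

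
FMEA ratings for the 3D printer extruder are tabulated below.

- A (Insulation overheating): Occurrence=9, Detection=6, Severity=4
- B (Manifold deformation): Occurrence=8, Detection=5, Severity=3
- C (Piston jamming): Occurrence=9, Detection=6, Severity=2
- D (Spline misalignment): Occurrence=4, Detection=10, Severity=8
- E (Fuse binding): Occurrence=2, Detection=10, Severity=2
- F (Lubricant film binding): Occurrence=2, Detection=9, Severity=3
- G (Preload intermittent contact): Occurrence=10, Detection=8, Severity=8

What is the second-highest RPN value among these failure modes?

RPN = Severity × Occurrence × Detection:
  A: 4 × 9 × 6 = 216
  B: 3 × 8 × 5 = 120
  C: 2 × 9 × 6 = 108
  D: 8 × 4 × 10 = 320
  E: 2 × 2 × 10 = 40
  F: 3 × 2 × 9 = 54
  G: 8 × 10 × 8 = 640
Sorted descending: 640, 320, 216, 120, 108, 54, 40.
The second-highest RPN is 320 (D).

320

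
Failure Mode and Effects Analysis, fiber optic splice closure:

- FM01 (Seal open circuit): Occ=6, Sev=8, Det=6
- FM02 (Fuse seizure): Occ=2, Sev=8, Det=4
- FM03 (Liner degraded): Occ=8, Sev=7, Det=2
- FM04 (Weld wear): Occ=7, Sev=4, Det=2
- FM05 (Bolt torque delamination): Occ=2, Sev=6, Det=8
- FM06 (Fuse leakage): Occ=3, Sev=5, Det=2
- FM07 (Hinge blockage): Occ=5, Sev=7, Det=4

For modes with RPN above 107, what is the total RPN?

RPN = Severity × Occurrence × Detection:
  FM01: 8 × 6 × 6 = 288
  FM02: 8 × 2 × 4 = 64
  FM03: 7 × 8 × 2 = 112
  FM04: 4 × 7 × 2 = 56
  FM05: 6 × 2 × 8 = 96
  FM06: 5 × 3 × 2 = 30
  FM07: 7 × 5 × 4 = 140
RPN > 107: FM01 (288), FM03 (112), FM07 (140).
Sum: 288 + 112 + 140 = 540.

540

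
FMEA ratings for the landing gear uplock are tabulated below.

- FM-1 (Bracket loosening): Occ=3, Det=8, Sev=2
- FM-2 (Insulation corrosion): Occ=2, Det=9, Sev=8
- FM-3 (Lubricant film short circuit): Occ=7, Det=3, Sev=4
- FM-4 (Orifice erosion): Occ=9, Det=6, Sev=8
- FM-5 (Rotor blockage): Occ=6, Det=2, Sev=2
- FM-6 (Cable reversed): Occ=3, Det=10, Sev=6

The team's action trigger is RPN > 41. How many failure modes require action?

RPN = Severity × Occurrence × Detection:
  FM-1: 2 × 3 × 8 = 48
  FM-2: 8 × 2 × 9 = 144
  FM-3: 4 × 7 × 3 = 84
  FM-4: 8 × 9 × 6 = 432
  FM-5: 2 × 6 × 2 = 24
  FM-6: 6 × 3 × 10 = 180
Modes with RPN > 41: FM-1 (48), FM-2 (144), FM-3 (84), FM-4 (432), FM-6 (180) → 5.

5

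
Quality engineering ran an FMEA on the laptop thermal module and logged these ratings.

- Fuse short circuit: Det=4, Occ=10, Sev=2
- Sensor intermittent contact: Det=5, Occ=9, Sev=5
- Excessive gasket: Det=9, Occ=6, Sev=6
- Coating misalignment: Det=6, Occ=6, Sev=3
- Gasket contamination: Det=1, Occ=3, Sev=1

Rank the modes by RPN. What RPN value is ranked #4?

80

RPN = Severity × Occurrence × Detection:
  Fuse short circuit: 2 × 10 × 4 = 80
  Sensor intermittent contact: 5 × 9 × 5 = 225
  Excessive gasket: 6 × 6 × 9 = 324
  Coating misalignment: 3 × 6 × 6 = 108
  Gasket contamination: 1 × 3 × 1 = 3
Sorted descending: 324, 225, 108, 80, 3.
The fourth-highest RPN is 80 (Fuse short circuit).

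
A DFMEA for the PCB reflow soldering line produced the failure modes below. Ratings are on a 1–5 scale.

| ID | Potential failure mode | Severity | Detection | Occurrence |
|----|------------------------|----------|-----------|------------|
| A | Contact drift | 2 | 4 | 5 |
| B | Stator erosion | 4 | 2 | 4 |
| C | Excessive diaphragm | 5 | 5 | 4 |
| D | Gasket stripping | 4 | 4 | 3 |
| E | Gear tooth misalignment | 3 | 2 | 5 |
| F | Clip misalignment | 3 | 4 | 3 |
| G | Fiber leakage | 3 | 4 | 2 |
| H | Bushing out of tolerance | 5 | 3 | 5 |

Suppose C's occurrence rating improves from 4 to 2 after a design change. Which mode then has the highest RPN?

H

RPN = Severity × Occurrence × Detection:
  A: 2 × 5 × 4 = 40
  B: 4 × 4 × 2 = 32
  C: 5 × 4 × 5 = 100
  D: 4 × 3 × 4 = 48
  E: 3 × 5 × 2 = 30
  F: 3 × 3 × 4 = 36
  G: 3 × 2 × 4 = 24
  H: 5 × 5 × 3 = 75
After action: C → 5 × 2 × 5 = 50.
Revised RPNs: H=75, C=50, D=48, A=40, F=36, B=32, E=30, G=24.
Highest is now H (75).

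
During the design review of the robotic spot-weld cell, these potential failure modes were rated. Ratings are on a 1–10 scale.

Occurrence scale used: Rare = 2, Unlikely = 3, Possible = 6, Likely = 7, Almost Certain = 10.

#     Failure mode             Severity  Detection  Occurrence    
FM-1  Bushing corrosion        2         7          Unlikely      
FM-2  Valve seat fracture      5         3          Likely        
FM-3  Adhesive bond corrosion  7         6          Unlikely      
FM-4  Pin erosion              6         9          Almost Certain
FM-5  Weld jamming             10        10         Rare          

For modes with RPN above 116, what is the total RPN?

RPN = Severity × Occurrence × Detection:
  FM-1: 2 × 3 × 7 = 42
  FM-2: 5 × 7 × 3 = 105
  FM-3: 7 × 3 × 6 = 126
  FM-4: 6 × 10 × 9 = 540
  FM-5: 10 × 2 × 10 = 200
RPN > 116: FM-3 (126), FM-4 (540), FM-5 (200).
Sum: 126 + 540 + 200 = 866.

866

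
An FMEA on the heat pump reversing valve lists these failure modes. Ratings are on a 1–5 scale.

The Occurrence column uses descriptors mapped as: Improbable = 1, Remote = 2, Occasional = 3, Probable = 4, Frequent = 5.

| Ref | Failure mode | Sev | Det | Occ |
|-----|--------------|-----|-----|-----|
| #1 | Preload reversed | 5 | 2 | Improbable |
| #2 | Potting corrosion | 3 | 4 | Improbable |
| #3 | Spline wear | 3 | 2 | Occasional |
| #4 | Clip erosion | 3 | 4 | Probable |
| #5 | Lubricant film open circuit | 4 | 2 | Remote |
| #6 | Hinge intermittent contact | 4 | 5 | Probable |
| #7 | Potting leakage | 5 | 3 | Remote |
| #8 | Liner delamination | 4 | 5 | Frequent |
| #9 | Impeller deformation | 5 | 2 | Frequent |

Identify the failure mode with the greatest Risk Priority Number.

#8

RPN = Severity × Occurrence × Detection:
  #1: 5 × 1 × 2 = 10
  #2: 3 × 1 × 4 = 12
  #3: 3 × 3 × 2 = 18
  #4: 3 × 4 × 4 = 48
  #5: 4 × 2 × 2 = 16
  #6: 4 × 4 × 5 = 80
  #7: 5 × 2 × 3 = 30
  #8: 4 × 5 × 5 = 100
  #9: 5 × 5 × 2 = 50
Highest RPN is 100 → #8.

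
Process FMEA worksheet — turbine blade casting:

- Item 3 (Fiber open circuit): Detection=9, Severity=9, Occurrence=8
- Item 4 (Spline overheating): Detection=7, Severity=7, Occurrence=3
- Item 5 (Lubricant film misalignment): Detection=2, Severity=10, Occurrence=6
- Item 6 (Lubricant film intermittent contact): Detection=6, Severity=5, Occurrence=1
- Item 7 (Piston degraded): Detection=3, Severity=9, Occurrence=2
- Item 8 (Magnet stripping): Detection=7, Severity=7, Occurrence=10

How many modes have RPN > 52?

5

RPN = Severity × Occurrence × Detection:
  Item 3: 9 × 8 × 9 = 648
  Item 4: 7 × 3 × 7 = 147
  Item 5: 10 × 6 × 2 = 120
  Item 6: 5 × 1 × 6 = 30
  Item 7: 9 × 2 × 3 = 54
  Item 8: 7 × 10 × 7 = 490
Modes with RPN > 52: Item 3 (648), Item 4 (147), Item 5 (120), Item 7 (54), Item 8 (490) → 5.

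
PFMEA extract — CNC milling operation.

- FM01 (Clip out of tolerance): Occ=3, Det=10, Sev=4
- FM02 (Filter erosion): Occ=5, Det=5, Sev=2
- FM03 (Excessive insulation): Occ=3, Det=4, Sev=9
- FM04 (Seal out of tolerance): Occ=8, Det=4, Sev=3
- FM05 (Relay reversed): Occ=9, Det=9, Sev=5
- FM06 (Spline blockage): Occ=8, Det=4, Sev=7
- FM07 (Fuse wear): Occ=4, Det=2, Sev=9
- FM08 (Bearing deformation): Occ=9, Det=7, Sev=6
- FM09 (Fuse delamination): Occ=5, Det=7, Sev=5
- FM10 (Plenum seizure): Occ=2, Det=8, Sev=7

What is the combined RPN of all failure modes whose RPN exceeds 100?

RPN = Severity × Occurrence × Detection:
  FM01: 4 × 3 × 10 = 120
  FM02: 2 × 5 × 5 = 50
  FM03: 9 × 3 × 4 = 108
  FM04: 3 × 8 × 4 = 96
  FM05: 5 × 9 × 9 = 405
  FM06: 7 × 8 × 4 = 224
  FM07: 9 × 4 × 2 = 72
  FM08: 6 × 9 × 7 = 378
  FM09: 5 × 5 × 7 = 175
  FM10: 7 × 2 × 8 = 112
RPN > 100: FM01 (120), FM03 (108), FM05 (405), FM06 (224), FM08 (378), FM09 (175), FM10 (112).
Sum: 120 + 108 + 405 + 224 + 378 + 175 + 112 = 1522.

1522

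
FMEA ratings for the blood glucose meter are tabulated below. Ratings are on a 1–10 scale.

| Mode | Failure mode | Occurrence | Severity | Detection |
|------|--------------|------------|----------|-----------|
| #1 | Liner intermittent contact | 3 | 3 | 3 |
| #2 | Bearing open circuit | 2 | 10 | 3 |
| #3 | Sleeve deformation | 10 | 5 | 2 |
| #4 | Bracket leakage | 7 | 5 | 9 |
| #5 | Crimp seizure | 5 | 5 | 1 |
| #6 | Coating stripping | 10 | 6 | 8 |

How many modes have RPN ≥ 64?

3

RPN = Severity × Occurrence × Detection:
  #1: 3 × 3 × 3 = 27
  #2: 10 × 2 × 3 = 60
  #3: 5 × 10 × 2 = 100
  #4: 5 × 7 × 9 = 315
  #5: 5 × 5 × 1 = 25
  #6: 6 × 10 × 8 = 480
Modes with RPN ≥ 64: #3 (100), #4 (315), #6 (480) → 3.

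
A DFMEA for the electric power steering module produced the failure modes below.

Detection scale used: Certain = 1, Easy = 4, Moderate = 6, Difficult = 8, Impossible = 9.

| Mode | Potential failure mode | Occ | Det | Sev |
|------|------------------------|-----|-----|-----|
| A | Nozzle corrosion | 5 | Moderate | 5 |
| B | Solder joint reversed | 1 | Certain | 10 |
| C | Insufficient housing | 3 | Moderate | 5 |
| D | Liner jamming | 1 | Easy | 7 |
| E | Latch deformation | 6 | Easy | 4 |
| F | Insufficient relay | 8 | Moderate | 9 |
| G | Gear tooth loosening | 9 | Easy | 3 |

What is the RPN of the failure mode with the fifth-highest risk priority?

90

RPN = Severity × Occurrence × Detection:
  A: 5 × 5 × 6 = 150
  B: 10 × 1 × 1 = 10
  C: 5 × 3 × 6 = 90
  D: 7 × 1 × 4 = 28
  E: 4 × 6 × 4 = 96
  F: 9 × 8 × 6 = 432
  G: 3 × 9 × 4 = 108
Sorted descending: 432, 150, 108, 96, 90, 28, 10.
The fifth-highest RPN is 90 (C).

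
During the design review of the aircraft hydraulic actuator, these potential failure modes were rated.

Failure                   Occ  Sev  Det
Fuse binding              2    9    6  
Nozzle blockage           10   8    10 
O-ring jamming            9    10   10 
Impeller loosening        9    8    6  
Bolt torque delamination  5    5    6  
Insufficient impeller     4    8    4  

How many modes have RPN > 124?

RPN = Severity × Occurrence × Detection:
  Fuse binding: 9 × 2 × 6 = 108
  Nozzle blockage: 8 × 10 × 10 = 800
  O-ring jamming: 10 × 9 × 10 = 900
  Impeller loosening: 8 × 9 × 6 = 432
  Bolt torque delamination: 5 × 5 × 6 = 150
  Insufficient impeller: 8 × 4 × 4 = 128
Modes with RPN > 124: Nozzle blockage (800), O-ring jamming (900), Impeller loosening (432), Bolt torque delamination (150), Insufficient impeller (128) → 5.

5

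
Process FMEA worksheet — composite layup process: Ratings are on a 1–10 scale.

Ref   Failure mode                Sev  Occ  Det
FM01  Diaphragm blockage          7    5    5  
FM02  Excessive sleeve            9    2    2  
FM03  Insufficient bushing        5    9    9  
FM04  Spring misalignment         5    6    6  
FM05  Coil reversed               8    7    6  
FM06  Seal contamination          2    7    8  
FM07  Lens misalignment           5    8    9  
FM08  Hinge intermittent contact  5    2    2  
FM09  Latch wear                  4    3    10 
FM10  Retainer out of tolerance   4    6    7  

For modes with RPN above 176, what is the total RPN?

RPN = Severity × Occurrence × Detection:
  FM01: 7 × 5 × 5 = 175
  FM02: 9 × 2 × 2 = 36
  FM03: 5 × 9 × 9 = 405
  FM04: 5 × 6 × 6 = 180
  FM05: 8 × 7 × 6 = 336
  FM06: 2 × 7 × 8 = 112
  FM07: 5 × 8 × 9 = 360
  FM08: 5 × 2 × 2 = 20
  FM09: 4 × 3 × 10 = 120
  FM10: 4 × 6 × 7 = 168
RPN > 176: FM03 (405), FM04 (180), FM05 (336), FM07 (360).
Sum: 405 + 180 + 336 + 360 = 1281.

1281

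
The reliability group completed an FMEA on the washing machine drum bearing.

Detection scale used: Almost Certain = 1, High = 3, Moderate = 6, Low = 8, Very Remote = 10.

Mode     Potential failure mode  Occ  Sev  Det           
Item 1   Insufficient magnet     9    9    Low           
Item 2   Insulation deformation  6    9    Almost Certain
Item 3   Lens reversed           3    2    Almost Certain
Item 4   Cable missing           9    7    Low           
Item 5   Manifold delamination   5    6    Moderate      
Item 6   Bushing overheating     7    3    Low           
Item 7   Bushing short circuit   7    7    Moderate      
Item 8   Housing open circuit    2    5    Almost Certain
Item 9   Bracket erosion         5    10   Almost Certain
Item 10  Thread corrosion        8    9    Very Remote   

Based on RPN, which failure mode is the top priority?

Item 10

RPN = Severity × Occurrence × Detection:
  Item 1: 9 × 9 × 8 = 648
  Item 2: 9 × 6 × 1 = 54
  Item 3: 2 × 3 × 1 = 6
  Item 4: 7 × 9 × 8 = 504
  Item 5: 6 × 5 × 6 = 180
  Item 6: 3 × 7 × 8 = 168
  Item 7: 7 × 7 × 6 = 294
  Item 8: 5 × 2 × 1 = 10
  Item 9: 10 × 5 × 1 = 50
  Item 10: 9 × 8 × 10 = 720
Highest RPN is 720 → Item 10.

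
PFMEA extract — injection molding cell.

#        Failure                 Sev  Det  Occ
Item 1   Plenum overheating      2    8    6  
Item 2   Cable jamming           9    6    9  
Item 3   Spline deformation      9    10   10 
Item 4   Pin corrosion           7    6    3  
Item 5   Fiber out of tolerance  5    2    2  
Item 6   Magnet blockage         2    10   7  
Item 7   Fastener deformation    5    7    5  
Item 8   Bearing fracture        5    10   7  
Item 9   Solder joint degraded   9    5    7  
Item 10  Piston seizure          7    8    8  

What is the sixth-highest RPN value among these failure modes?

175

RPN = Severity × Occurrence × Detection:
  Item 1: 2 × 6 × 8 = 96
  Item 2: 9 × 9 × 6 = 486
  Item 3: 9 × 10 × 10 = 900
  Item 4: 7 × 3 × 6 = 126
  Item 5: 5 × 2 × 2 = 20
  Item 6: 2 × 7 × 10 = 140
  Item 7: 5 × 5 × 7 = 175
  Item 8: 5 × 7 × 10 = 350
  Item 9: 9 × 7 × 5 = 315
  Item 10: 7 × 8 × 8 = 448
Sorted descending: 900, 486, 448, 350, 315, 175, 140, 126, 96, 20.
The sixth-highest RPN is 175 (Item 7).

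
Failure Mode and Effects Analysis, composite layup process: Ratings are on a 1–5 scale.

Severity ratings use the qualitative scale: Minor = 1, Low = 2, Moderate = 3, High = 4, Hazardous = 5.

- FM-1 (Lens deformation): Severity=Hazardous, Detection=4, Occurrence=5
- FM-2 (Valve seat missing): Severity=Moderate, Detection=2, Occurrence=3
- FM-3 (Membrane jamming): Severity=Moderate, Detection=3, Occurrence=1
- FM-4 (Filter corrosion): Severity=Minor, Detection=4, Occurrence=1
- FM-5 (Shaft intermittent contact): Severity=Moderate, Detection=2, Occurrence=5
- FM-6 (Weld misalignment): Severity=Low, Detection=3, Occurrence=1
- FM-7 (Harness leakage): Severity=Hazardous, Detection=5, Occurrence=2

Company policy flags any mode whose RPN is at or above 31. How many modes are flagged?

2

RPN = Severity × Occurrence × Detection:
  FM-1: 5 × 5 × 4 = 100
  FM-2: 3 × 3 × 2 = 18
  FM-3: 3 × 1 × 3 = 9
  FM-4: 1 × 1 × 4 = 4
  FM-5: 3 × 5 × 2 = 30
  FM-6: 2 × 1 × 3 = 6
  FM-7: 5 × 2 × 5 = 50
Modes with RPN ≥ 31: FM-1 (100), FM-7 (50) → 2.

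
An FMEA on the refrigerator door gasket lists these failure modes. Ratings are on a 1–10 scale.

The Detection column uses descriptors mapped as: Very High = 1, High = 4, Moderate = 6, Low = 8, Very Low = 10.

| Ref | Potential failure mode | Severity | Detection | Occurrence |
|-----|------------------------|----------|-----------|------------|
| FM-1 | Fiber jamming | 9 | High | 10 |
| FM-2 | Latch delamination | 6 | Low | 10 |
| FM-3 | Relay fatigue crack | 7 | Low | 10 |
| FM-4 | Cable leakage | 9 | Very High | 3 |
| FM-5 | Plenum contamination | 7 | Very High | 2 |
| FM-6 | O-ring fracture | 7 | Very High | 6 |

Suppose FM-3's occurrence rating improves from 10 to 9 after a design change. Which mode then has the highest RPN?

RPN = Severity × Occurrence × Detection:
  FM-1: 9 × 10 × 4 = 360
  FM-2: 6 × 10 × 8 = 480
  FM-3: 7 × 10 × 8 = 560
  FM-4: 9 × 3 × 1 = 27
  FM-5: 7 × 2 × 1 = 14
  FM-6: 7 × 6 × 1 = 42
After action: FM-3 → 7 × 9 × 8 = 504.
Revised RPNs: FM-3=504, FM-2=480, FM-1=360, FM-6=42, FM-4=27, FM-5=14.
Highest is now FM-3 (504).

FM-3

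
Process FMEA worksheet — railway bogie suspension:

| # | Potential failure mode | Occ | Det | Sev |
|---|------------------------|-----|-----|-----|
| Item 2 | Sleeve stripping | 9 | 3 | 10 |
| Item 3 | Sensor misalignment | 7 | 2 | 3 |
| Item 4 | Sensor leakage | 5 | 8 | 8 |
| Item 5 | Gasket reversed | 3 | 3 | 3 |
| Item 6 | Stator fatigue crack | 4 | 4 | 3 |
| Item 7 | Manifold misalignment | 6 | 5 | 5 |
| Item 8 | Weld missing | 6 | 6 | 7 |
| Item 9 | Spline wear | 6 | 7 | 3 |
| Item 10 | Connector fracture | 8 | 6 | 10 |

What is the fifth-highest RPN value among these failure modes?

RPN = Severity × Occurrence × Detection:
  Item 2: 10 × 9 × 3 = 270
  Item 3: 3 × 7 × 2 = 42
  Item 4: 8 × 5 × 8 = 320
  Item 5: 3 × 3 × 3 = 27
  Item 6: 3 × 4 × 4 = 48
  Item 7: 5 × 6 × 5 = 150
  Item 8: 7 × 6 × 6 = 252
  Item 9: 3 × 6 × 7 = 126
  Item 10: 10 × 8 × 6 = 480
Sorted descending: 480, 320, 270, 252, 150, 126, 48, 42, 27.
The fifth-highest RPN is 150 (Item 7).

150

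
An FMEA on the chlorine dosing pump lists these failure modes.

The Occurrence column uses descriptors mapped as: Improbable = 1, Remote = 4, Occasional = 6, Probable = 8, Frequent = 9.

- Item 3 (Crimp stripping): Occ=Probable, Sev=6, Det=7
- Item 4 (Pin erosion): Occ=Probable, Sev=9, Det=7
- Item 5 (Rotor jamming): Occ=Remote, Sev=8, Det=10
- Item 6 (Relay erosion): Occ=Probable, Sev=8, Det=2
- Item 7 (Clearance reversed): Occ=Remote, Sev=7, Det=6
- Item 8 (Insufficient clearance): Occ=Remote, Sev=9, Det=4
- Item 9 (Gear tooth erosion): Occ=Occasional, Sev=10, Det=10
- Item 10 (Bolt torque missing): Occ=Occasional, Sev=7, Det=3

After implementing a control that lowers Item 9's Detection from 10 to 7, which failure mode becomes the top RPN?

Item 4

RPN = Severity × Occurrence × Detection:
  Item 3: 6 × 8 × 7 = 336
  Item 4: 9 × 8 × 7 = 504
  Item 5: 8 × 4 × 10 = 320
  Item 6: 8 × 8 × 2 = 128
  Item 7: 7 × 4 × 6 = 168
  Item 8: 9 × 4 × 4 = 144
  Item 9: 10 × 6 × 10 = 600
  Item 10: 7 × 6 × 3 = 126
After action: Item 9 → 10 × 6 × 7 = 420.
Revised RPNs: Item 4=504, Item 9=420, Item 3=336, Item 5=320, Item 7=168, Item 8=144, Item 6=128, Item 10=126.
Highest is now Item 4 (504).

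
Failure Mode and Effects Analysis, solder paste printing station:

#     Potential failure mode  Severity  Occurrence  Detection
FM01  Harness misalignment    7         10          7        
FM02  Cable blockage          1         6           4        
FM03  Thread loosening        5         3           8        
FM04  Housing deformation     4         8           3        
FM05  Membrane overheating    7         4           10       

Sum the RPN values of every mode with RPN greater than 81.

RPN = Severity × Occurrence × Detection:
  FM01: 7 × 10 × 7 = 490
  FM02: 1 × 6 × 4 = 24
  FM03: 5 × 3 × 8 = 120
  FM04: 4 × 8 × 3 = 96
  FM05: 7 × 4 × 10 = 280
RPN > 81: FM01 (490), FM03 (120), FM04 (96), FM05 (280).
Sum: 490 + 120 + 96 + 280 = 986.

986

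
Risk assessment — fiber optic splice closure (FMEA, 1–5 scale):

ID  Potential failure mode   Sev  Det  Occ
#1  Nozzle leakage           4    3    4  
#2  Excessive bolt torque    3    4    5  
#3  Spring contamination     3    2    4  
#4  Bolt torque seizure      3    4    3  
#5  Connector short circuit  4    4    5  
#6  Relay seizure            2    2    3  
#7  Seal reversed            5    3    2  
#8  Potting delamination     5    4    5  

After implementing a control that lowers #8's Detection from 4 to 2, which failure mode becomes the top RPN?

RPN = Severity × Occurrence × Detection:
  #1: 4 × 4 × 3 = 48
  #2: 3 × 5 × 4 = 60
  #3: 3 × 4 × 2 = 24
  #4: 3 × 3 × 4 = 36
  #5: 4 × 5 × 4 = 80
  #6: 2 × 3 × 2 = 12
  #7: 5 × 2 × 3 = 30
  #8: 5 × 5 × 4 = 100
After action: #8 → 5 × 5 × 2 = 50.
Revised RPNs: #5=80, #2=60, #8=50, #1=48, #4=36, #7=30, #3=24, #6=12.
Highest is now #5 (80).

#5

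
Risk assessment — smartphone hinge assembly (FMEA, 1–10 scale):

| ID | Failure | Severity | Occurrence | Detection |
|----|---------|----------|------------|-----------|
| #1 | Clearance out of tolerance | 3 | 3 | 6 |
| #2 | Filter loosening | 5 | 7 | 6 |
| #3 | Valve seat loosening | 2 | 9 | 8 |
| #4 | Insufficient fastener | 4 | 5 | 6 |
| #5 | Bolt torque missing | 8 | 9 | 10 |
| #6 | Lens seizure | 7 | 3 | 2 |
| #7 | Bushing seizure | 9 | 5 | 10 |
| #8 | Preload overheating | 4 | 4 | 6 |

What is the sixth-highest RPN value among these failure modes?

RPN = Severity × Occurrence × Detection:
  #1: 3 × 3 × 6 = 54
  #2: 5 × 7 × 6 = 210
  #3: 2 × 9 × 8 = 144
  #4: 4 × 5 × 6 = 120
  #5: 8 × 9 × 10 = 720
  #6: 7 × 3 × 2 = 42
  #7: 9 × 5 × 10 = 450
  #8: 4 × 4 × 6 = 96
Sorted descending: 720, 450, 210, 144, 120, 96, 54, 42.
The sixth-highest RPN is 96 (#8).

96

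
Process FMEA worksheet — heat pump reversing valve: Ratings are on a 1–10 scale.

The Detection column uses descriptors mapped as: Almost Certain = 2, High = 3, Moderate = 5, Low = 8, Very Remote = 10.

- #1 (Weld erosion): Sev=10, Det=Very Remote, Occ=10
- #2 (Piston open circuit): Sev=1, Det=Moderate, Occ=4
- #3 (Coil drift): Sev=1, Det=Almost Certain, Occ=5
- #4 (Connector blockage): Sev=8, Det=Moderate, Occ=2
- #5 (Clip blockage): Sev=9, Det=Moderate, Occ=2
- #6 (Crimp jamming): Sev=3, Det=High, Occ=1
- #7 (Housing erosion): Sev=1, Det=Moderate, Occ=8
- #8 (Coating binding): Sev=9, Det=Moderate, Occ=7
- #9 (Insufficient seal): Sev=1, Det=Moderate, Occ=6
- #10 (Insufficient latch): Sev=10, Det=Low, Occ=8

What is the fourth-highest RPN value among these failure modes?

RPN = Severity × Occurrence × Detection:
  #1: 10 × 10 × 10 = 1000
  #2: 1 × 4 × 5 = 20
  #3: 1 × 5 × 2 = 10
  #4: 8 × 2 × 5 = 80
  #5: 9 × 2 × 5 = 90
  #6: 3 × 1 × 3 = 9
  #7: 1 × 8 × 5 = 40
  #8: 9 × 7 × 5 = 315
  #9: 1 × 6 × 5 = 30
  #10: 10 × 8 × 8 = 640
Sorted descending: 1000, 640, 315, 90, 80, 40, 30, 20, 10, 9.
The fourth-highest RPN is 90 (#5).

90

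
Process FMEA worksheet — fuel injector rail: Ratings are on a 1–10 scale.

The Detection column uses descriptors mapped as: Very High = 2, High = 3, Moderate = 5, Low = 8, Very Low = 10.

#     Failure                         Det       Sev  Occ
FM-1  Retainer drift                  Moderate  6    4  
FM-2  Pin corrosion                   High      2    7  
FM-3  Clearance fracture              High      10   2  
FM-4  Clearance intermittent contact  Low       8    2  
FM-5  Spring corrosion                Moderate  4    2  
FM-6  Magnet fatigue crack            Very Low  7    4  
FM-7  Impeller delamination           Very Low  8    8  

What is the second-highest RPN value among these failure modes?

RPN = Severity × Occurrence × Detection:
  FM-1: 6 × 4 × 5 = 120
  FM-2: 2 × 7 × 3 = 42
  FM-3: 10 × 2 × 3 = 60
  FM-4: 8 × 2 × 8 = 128
  FM-5: 4 × 2 × 5 = 40
  FM-6: 7 × 4 × 10 = 280
  FM-7: 8 × 8 × 10 = 640
Sorted descending: 640, 280, 128, 120, 60, 42, 40.
The second-highest RPN is 280 (FM-6).

280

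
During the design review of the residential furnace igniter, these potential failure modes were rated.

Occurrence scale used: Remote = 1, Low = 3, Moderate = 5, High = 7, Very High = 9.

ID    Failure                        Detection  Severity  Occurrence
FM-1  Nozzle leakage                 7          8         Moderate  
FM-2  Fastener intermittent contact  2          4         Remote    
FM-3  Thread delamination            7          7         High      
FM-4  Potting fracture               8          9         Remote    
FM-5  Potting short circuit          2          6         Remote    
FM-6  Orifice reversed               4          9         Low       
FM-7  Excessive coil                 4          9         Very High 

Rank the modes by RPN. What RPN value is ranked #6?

RPN = Severity × Occurrence × Detection:
  FM-1: 8 × 5 × 7 = 280
  FM-2: 4 × 1 × 2 = 8
  FM-3: 7 × 7 × 7 = 343
  FM-4: 9 × 1 × 8 = 72
  FM-5: 6 × 1 × 2 = 12
  FM-6: 9 × 3 × 4 = 108
  FM-7: 9 × 9 × 4 = 324
Sorted descending: 343, 324, 280, 108, 72, 12, 8.
The sixth-highest RPN is 12 (FM-5).

12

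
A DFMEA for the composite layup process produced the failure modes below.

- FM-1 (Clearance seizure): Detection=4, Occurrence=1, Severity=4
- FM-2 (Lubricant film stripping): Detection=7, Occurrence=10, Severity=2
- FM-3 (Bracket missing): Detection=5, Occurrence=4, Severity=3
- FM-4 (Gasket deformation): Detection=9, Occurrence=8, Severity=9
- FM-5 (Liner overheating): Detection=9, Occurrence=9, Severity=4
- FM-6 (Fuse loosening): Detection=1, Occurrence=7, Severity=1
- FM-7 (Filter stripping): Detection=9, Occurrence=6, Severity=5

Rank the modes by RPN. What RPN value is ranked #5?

RPN = Severity × Occurrence × Detection:
  FM-1: 4 × 1 × 4 = 16
  FM-2: 2 × 10 × 7 = 140
  FM-3: 3 × 4 × 5 = 60
  FM-4: 9 × 8 × 9 = 648
  FM-5: 4 × 9 × 9 = 324
  FM-6: 1 × 7 × 1 = 7
  FM-7: 5 × 6 × 9 = 270
Sorted descending: 648, 324, 270, 140, 60, 16, 7.
The fifth-highest RPN is 60 (FM-3).

60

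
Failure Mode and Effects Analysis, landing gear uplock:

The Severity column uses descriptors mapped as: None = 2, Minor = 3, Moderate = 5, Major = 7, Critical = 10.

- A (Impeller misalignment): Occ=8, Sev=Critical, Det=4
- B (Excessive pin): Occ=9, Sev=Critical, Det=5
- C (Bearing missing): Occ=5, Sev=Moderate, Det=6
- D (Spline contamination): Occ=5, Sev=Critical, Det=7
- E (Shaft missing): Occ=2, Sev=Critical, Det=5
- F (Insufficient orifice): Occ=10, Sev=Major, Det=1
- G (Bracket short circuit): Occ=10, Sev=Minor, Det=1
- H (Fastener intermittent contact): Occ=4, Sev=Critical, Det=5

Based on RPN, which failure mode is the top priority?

B

RPN = Severity × Occurrence × Detection:
  A: 10 × 8 × 4 = 320
  B: 10 × 9 × 5 = 450
  C: 5 × 5 × 6 = 150
  D: 10 × 5 × 7 = 350
  E: 10 × 2 × 5 = 100
  F: 7 × 10 × 1 = 70
  G: 3 × 10 × 1 = 30
  H: 10 × 4 × 5 = 200
Highest RPN is 450 → B.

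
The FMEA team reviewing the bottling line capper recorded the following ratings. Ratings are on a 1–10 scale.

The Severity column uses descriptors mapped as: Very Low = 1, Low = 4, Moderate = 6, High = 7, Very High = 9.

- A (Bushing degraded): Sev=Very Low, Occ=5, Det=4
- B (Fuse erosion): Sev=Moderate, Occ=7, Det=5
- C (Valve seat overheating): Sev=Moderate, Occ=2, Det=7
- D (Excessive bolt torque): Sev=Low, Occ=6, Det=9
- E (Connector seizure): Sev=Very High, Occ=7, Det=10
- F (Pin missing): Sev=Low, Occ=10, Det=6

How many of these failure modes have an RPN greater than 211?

3

RPN = Severity × Occurrence × Detection:
  A: 1 × 5 × 4 = 20
  B: 6 × 7 × 5 = 210
  C: 6 × 2 × 7 = 84
  D: 4 × 6 × 9 = 216
  E: 9 × 7 × 10 = 630
  F: 4 × 10 × 6 = 240
Modes with RPN > 211: D (216), E (630), F (240) → 3.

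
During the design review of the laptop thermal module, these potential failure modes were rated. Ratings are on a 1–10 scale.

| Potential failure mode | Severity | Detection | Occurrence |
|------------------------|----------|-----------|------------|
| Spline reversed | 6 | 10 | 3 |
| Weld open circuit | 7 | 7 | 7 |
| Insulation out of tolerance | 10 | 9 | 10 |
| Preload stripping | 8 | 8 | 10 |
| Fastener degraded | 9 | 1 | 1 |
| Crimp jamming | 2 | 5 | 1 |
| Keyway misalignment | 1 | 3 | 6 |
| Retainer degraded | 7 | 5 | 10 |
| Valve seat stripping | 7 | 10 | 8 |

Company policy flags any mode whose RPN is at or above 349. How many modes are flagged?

4

RPN = Severity × Occurrence × Detection:
  Spline reversed: 6 × 3 × 10 = 180
  Weld open circuit: 7 × 7 × 7 = 343
  Insulation out of tolerance: 10 × 10 × 9 = 900
  Preload stripping: 8 × 10 × 8 = 640
  Fastener degraded: 9 × 1 × 1 = 9
  Crimp jamming: 2 × 1 × 5 = 10
  Keyway misalignment: 1 × 6 × 3 = 18
  Retainer degraded: 7 × 10 × 5 = 350
  Valve seat stripping: 7 × 8 × 10 = 560
Modes with RPN ≥ 349: Insulation out of tolerance (900), Preload stripping (640), Retainer degraded (350), Valve seat stripping (560) → 4.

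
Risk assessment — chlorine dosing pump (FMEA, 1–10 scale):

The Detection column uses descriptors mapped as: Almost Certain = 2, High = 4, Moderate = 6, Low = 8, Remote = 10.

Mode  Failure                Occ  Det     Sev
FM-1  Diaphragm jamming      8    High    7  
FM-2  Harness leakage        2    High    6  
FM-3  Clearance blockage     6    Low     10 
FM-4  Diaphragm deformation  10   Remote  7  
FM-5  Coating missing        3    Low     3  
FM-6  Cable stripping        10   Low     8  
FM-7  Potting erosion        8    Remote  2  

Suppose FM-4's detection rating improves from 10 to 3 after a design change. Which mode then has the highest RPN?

RPN = Severity × Occurrence × Detection:
  FM-1: 7 × 8 × 4 = 224
  FM-2: 6 × 2 × 4 = 48
  FM-3: 10 × 6 × 8 = 480
  FM-4: 7 × 10 × 10 = 700
  FM-5: 3 × 3 × 8 = 72
  FM-6: 8 × 10 × 8 = 640
  FM-7: 2 × 8 × 10 = 160
After action: FM-4 → 7 × 10 × 3 = 210.
Revised RPNs: FM-6=640, FM-3=480, FM-1=224, FM-4=210, FM-7=160, FM-5=72, FM-2=48.
Highest is now FM-6 (640).

FM-6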